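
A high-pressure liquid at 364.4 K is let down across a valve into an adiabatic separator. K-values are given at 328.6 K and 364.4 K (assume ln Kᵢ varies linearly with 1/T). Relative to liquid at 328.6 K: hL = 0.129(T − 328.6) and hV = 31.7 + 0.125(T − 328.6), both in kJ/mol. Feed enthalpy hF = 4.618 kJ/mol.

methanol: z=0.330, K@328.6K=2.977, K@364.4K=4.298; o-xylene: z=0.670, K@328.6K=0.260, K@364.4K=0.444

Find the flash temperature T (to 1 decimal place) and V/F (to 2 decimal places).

T = 331.7 K, V/F = 0.13

Adiabatic flash: solve Rachford–Rice at each trial T, then check hF = ψ·hV(T) + (1−ψ)·hL(T).
  T = 328.6 K: K = (2.977, 0.260), RR gives ψ = 0.107, H_out = 3.393 kJ/mol
  T = 364.4 K: K = (4.298, 0.444), RR gives ψ = 0.390, H_out = 16.937 kJ/mol
  T = 346.5 K: K = (3.611, 0.344), RR gives ψ = 0.247, H_out = 10.116 kJ/mol
  T = 337.6 K: K = (3.289, 0.301), RR gives ψ = 0.179, H_out = 6.833 kJ/mol
  T = 333.1 K: K = (3.131, 0.280), RR gives ψ = 0.144, H_out = 5.138 kJ/mol
  T = 330.9 K: K = (3.055, 0.270), RR gives ψ = 0.126, H_out = 4.293 kJ/mol
Linear interpolation between T = 330.9 (H_out = 4.293) and T = 333.1 (H_out = 5.138) on hF = 4.618 gives T ≈ 331.7 K, at which ψ = 0.13.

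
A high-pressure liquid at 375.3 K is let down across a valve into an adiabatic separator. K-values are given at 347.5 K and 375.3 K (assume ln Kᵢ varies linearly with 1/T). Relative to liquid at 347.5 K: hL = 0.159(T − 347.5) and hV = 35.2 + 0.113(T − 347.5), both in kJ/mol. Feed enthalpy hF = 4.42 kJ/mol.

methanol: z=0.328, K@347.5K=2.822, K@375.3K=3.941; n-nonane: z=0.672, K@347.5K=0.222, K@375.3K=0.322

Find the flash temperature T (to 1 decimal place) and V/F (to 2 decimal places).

T = 353.1 K, V/F = 0.10

Adiabatic flash: solve Rachford–Rice at each trial T, then check hF = ψ·hV(T) + (1−ψ)·hL(T).
  T = 347.5 K: K = (2.822, 0.222), RR gives ψ = 0.053, H_out = 1.857 kJ/mol
  T = 375.3 K: K = (3.941, 0.322), RR gives ψ = 0.255, H_out = 13.080 kJ/mol
  T = 361.4 K: K = (3.356, 0.269), RR gives ψ = 0.164, H_out = 7.867 kJ/mol
  T = 354.4 K: K = (3.081, 0.245), RR gives ψ = 0.111, H_out = 4.983 kJ/mol
  T = 350.9 K: K = (2.948, 0.233), RR gives ψ = 0.083, H_out = 3.439 kJ/mol
  T = 352.6 K: K = (3.012, 0.239), RR gives ψ = 0.097, H_out = 4.199 kJ/mol
Linear interpolation between T = 352.6 (H_out = 4.199) and T = 354.4 (H_out = 4.983) on hF = 4.42 gives T ≈ 353.1 K, at which ψ = 0.10.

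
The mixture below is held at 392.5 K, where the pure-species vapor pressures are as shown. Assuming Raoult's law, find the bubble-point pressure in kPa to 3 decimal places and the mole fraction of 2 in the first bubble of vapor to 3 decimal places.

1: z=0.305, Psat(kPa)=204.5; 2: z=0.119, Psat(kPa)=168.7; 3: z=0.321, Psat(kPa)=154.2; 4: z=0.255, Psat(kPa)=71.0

Pbub = 150.051 kPa, y_2 = 0.134

At the bubble point ψ → 0, so ΣzᵢKᵢ = 1 with Kᵢ = Pᵢˢᵃᵗ/P ⇒ P = ΣzᵢPᵢˢᵃᵗ.
P = 0.305·204.5 + 0.119·168.7 + 0.321·154.2 + 0.255·71.0 = 150.051 kPa
yᵢ = zᵢPᵢˢᵃᵗ/P ⇒ y_2 = 0.119·168.7/150.051 = 0.134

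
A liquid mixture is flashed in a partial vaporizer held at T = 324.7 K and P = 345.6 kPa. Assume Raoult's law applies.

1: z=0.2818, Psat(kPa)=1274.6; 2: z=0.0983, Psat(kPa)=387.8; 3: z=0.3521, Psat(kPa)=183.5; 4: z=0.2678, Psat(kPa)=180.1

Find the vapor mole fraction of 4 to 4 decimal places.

y_4 = 0.1749

Raoult's law: Kᵢ = Pᵢˢᵃᵗ/P = Pᵢˢᵃᵗ/345.6.
  K_1 = 1274.6/345.6 = 3.688079, K_2 = 387.8/345.6 = 1.122106, K_3 = 183.5/345.6 = 0.530961, K_4 = 180.1/345.6 = 0.521123
Material balance + equilibrium reduce to Σ zᵢ(Kᵢ−1)/(1+V/F(Kᵢ−1)) = 0.
Feasibility: ΣzᵢKᵢ = 1.4761, Σzᵢ/Kᵢ = 1.3410 — both > 1, two phases present.
Iterate (Newton) starting at V/F = 0.5:
  V/F = 0.5000: g = -0.04989, g' = -0.6103 → V/F = 0.4182
  V/F = 0.4182: g = 0.00219, g' = -0.6685 → V/F = 0.4215
Converged at V/F = 0.4215.
Compositions from xᵢ = zᵢ/(1+V/F(Kᵢ−1)), yᵢ = Kᵢxᵢ:
  1: x = 0.1321, y = 0.4872
  2: x = 0.0935, y = 0.1049
  3: x = 0.4389, y = 0.2330
  4: x = 0.3355, y = 0.1749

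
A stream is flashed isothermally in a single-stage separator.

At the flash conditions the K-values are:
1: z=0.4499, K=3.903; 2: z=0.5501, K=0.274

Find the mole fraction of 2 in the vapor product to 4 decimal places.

y_2 = 0.2192

Material balance + equilibrium reduce to Σ zᵢ(Kᵢ−1)/(1+ψ(Kᵢ−1)) = 0.
Check two-phase: ΣzᵢKᵢ = 1.9067 > 1 and Σzᵢ/Kᵢ = 2.1229 > 1, so g(0) = 0.9067 > 0 and g(1) = -1.1229 < 0.
Newton–Raphson from ψ = 0.5:
  ψ = 0.5000: g = -0.09420, g' = -1.3454 → ψ = 0.4300
  ψ = 0.4300: g = 0.00030, g' = -1.3630 → ψ = 0.4302
Converged at ψ = 0.4302.
Compositions from xᵢ = zᵢ/(1+ψ(Kᵢ−1)), yᵢ = Kᵢxᵢ:
  1: x = 0.2001, y = 0.7808
  2: x = 0.7999, y = 0.2192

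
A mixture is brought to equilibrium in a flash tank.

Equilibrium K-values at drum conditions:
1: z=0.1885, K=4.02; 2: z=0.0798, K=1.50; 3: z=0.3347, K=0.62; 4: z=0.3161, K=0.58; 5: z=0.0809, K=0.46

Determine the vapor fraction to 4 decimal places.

Rachford–Rice: g(ψ) = Σ zᵢ(Kᵢ−1)/(1+ψ(Kᵢ−1)) = 0.
g(0) = ΣzᵢKᵢ − 1 = 0.3055 and g(1) = 1 − Σzᵢ/Kᵢ = -0.3608, so a root lies in (0, 1).
Newton iteration, ψ⁰ = 0.49:
  ψ = 0.4900: g = -0.12124, g' = -0.4974 → ψ = 0.2463
  ψ = 0.2463: g = 0.02321, g' = -0.7408 → ψ = 0.2776
  ψ = 0.2776: g = 0.00084, g' = -0.6886 → ψ = 0.2788
Converged at ψ = 0.2788.

ψ = 0.2788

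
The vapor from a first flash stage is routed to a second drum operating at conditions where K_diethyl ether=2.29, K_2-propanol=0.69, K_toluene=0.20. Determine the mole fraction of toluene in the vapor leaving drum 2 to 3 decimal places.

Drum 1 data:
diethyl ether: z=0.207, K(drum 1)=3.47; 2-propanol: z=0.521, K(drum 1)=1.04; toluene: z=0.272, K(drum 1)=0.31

y_toluene (drum 2) = 0.033

Drum 1:
Let ψ₁ = V/F and solve Σ zᵢ(Kᵢ−1)/(1+ψ₁(Kᵢ−1)) = 0.
g(0) = ΣzᵢKᵢ − 1 = 0.344 and g(1) = 1 − Σzᵢ/Kᵢ = -0.438, so a root lies in (0, 1).
Newton iteration, ψ₁⁰ = 0.37:
  ψ₁ = 0.370: g = 0.0357, g' = -0.579 → ψ₁ = 0.432
  ψ₁ = 0.432: g = 0.0007, g' = -0.559 → ψ₁ = 0.433
Converged at ψ₁ = 0.433.
Drum-1 compositions:
  diethyl ether: x = 0.100, y = 0.347
  2-propanol: x = 0.512, y = 0.533
  toluene: x = 0.388, y = 0.120
Drum-2 feed = drum-1 vapor: z₂ = (0.3472, 0.5326, 0.1202).
Drum 2:
Newton–Raphson from ψ₂ = 0.5:
  ψ₂ = 0.500: g = -0.0835, g' = -0.499 → ψ₂ = 0.333
  ψ₂ = 0.333: g = -0.0018, g' = -0.489 → ψ₂ = 0.329
Converged at ψ₂ = 0.329.
  diethyl ether: x = 0.244, y = 0.558
  2-propanol: x = 0.593, y = 0.409
  toluene: x = 0.163, y = 0.033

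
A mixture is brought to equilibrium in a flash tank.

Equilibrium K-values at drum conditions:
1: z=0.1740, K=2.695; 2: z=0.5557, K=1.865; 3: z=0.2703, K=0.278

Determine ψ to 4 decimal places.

ψ = 0.7454

Material balance + equilibrium reduce to Σ zᵢ(Kᵢ−1)/(1+ψ(Kᵢ−1)) = 0.
Check two-phase: ΣzᵢKᵢ = 1.5805 > 1 and Σzᵢ/Kᵢ = 1.3348 > 1, so g(0) = 0.5805 > 0 and g(1) = -0.3348 < 0.
Newton–Raphson from ψ = 0.4:
  ψ = 0.4000: g = 0.25848, g' = -0.6856 → ψ = 0.7770
  ψ = 0.7770: g = -0.02978, g' = -0.9729 → ψ = 0.7464
  ψ = 0.7464: g = -0.00093, g' = -0.9137 → ψ = 0.7454
Converged at ψ = 0.7454.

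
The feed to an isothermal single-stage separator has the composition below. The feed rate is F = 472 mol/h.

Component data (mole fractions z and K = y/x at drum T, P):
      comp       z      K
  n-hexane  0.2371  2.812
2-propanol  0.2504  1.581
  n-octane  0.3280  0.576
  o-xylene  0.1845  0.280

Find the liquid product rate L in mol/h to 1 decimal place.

L = 272.7 mol/h

Rachford–Rice: g(β) = Σ zᵢ(Kᵢ−1)/(1+β(Kᵢ−1)) = 0.
Check two-phase: ΣzᵢKᵢ = 1.3032 > 1 and Σzᵢ/Kᵢ = 1.4711 > 1, so g(0) = 0.3032 > 0 and g(1) = -0.4711 < 0.
Newton iteration, β⁰ = 0.56:
  β = 0.5600: g = -0.08195, g' = -0.6098 → β = 0.4256
  β = 0.4256: g = -0.00203, g' = -0.5891 → β = 0.4222
Converged at β = 0.4222.
Then V = β·F = 0.4222·472 = 199.3 mol/h and L = F − V = 272.7 mol/h.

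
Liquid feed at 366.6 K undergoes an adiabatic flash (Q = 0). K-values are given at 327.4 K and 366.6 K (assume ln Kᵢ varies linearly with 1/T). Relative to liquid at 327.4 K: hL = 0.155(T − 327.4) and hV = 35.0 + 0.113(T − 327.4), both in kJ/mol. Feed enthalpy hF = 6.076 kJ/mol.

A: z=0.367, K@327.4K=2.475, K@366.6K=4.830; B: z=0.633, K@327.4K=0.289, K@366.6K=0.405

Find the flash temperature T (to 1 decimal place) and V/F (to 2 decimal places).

Adiabatic flash: solve Rachford–Rice at each trial T, then check hF = ψ·hV(T) + (1−ψ)·hL(T).
  T = 327.4 K: K = (2.475, 0.289), RR gives ψ = 0.087, H_out = 3.046 kJ/mol
  T = 366.6 K: K = (4.830, 0.405), RR gives ψ = 0.452, H_out = 21.136 kJ/mol
  T = 347.0 K: K = (3.523, 0.345), RR gives ψ = 0.310, H_out = 13.626 kJ/mol
  T = 337.2 K: K = (2.968, 0.317), RR gives ψ = 0.216, H_out = 8.974 kJ/mol
  T = 332.3 K: K = (2.714, 0.303), RR gives ψ = 0.157, H_out = 6.224 kJ/mol
  T = 329.9 K: K = (2.595, 0.296), RR gives ψ = 0.124, H_out = 4.731 kJ/mol
Linear interpolation between T = 329.9 (H_out = 4.731) and T = 332.3 (H_out = 6.224) on hF = 6.076 gives T ≈ 332.1 K, at which ψ = 0.15.

T = 332.1 K, V/F = 0.15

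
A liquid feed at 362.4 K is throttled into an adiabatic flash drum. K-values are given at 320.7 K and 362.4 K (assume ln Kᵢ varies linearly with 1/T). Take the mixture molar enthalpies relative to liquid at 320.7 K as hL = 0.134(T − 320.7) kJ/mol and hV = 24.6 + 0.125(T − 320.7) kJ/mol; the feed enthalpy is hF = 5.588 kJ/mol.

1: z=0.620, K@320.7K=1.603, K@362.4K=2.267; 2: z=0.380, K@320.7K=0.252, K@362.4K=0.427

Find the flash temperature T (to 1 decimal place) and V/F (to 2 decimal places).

Adiabatic flash: solve Rachford–Rice at each trial T, then check hF = ψ·hV(T) + (1−ψ)·hL(T).
  T = 320.7 K: K = (1.603, 0.252), RR gives ψ = 0.199, H_out = 4.888 kJ/mol
  T = 362.4 K: K = (2.267, 0.427), RR gives ψ = 0.782, H_out = 24.534 kJ/mol
  T = 341.5 K: K = (1.926, 0.333), RR gives ψ = 0.519, H_out = 15.464 kJ/mol
  T = 331.1 K: K = (1.762, 0.291), RR gives ψ = 0.376, H_out = 10.604 kJ/mol
  T = 325.9 K: K = (1.682, 0.271), RR gives ψ = 0.293, H_out = 7.900 kJ/mol
  T = 323.3 K: K = (1.642, 0.261), RR gives ψ = 0.248, H_out = 6.440 kJ/mol
  T = 322.0 K: K = (1.623, 0.257), RR gives ψ = 0.224, H_out = 5.677 kJ/mol
Linear interpolation between T = 320.7 (H_out = 4.888) and T = 322.0 (H_out = 5.677) on hF = 5.588 gives T ≈ 321.9 K, at which ψ = 0.22.

T = 321.9 K, V/F = 0.22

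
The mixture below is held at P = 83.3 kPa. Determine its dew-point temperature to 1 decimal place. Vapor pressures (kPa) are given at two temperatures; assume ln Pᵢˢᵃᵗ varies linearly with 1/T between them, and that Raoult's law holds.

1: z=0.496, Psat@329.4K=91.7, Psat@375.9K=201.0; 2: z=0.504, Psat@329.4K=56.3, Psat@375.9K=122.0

Dew-point temperature: Σzᵢ·P/Pᵢˢᵃᵗ(T) = 1. Interpolate ln Pᵢˢᵃᵗ = aᵢ + bᵢ/T.
  T = 329.4 K: ΣzᵢP/Pᵢˢᵃᵗ = 1.1963
  T = 375.9 K: ΣzᵢP/Pᵢˢᵃᵗ = 0.5497
  T = 352.6 K: ΣzᵢP/Pᵢˢᵃᵗ = 0.7910
  T = 341.0 K: ΣzᵢP/Pᵢˢᵃᵗ = 0.9660
  T = 335.2 K: ΣzᵢP/Pᵢˢᵃᵗ = 1.0730
  T = 338.1 K: ΣzᵢP/Pᵢˢᵃᵗ = 1.0176
Interpolating between 338.1 K and 341.0 K gives T ≈ 339.1 K.

T = 339.1 K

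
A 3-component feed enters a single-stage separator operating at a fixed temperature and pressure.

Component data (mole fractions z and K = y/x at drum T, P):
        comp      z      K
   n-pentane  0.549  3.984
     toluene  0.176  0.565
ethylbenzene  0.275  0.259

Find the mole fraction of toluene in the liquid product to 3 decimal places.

Iterate (Newton) starting at V/F = 0.52:
  V/F = 0.520: g = 0.2116, g' = -1.206 → V/F = 0.695
  V/F = 0.695: g = 0.0026, g' = -1.228 → V/F = 0.697
Converged at V/F = 0.697.
Compositions from xᵢ = zᵢ/(1+V/F(Kᵢ−1)), yᵢ = Kᵢxᵢ:
  n-pentane: x = 0.178, y = 0.710
  toluene: x = 0.253, y = 0.143
  ethylbenzene: x = 0.569, y = 0.147

x_toluene = 0.253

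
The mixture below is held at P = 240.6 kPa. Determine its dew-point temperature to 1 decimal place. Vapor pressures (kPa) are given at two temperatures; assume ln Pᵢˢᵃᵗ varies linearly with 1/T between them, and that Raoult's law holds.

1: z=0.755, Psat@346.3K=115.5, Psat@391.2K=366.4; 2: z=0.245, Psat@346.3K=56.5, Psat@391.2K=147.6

T = 386.0 K

Dew-point temperature: Σzᵢ·P/Pᵢˢᵃᵗ(T) = 1. Interpolate ln Pᵢˢᵃᵗ = aᵢ + bᵢ/T.
  T = 346.3 K: ΣzᵢP/Pᵢˢᵃᵗ = 2.6161
  T = 391.2 K: ΣzᵢP/Pᵢˢᵃᵗ = 0.8951
  T = 368.8 K: ΣzᵢP/Pᵢˢᵃᵗ = 1.4777
  T = 380.0 K: ΣzᵢP/Pᵢˢᵃᵗ = 1.1413
  T = 385.6 K: ΣzᵢP/Pᵢˢᵃᵗ = 1.0089
  T = 388.4 K: ΣzᵢP/Pᵢˢᵃᵗ = 0.9499
Interpolating between 385.6 K and 388.4 K gives T ≈ 386.0 K.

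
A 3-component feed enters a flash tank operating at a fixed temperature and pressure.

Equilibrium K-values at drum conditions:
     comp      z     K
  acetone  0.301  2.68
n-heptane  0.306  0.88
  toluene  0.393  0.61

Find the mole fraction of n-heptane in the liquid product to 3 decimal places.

x_n-heptane = 0.331

Iterate (Newton) starting at β = 0.68:
  β = 0.680: g = -0.0125, g' = -0.301 → β = 0.638
  β = 0.638: g = 0.0002, g' = -0.309 → β = 0.639
Converged at β = 0.639.
Compositions from xᵢ = zᵢ/(1+β(Kᵢ−1)), yᵢ = Kᵢxᵢ:
  acetone: x = 0.145, y = 0.389
  n-heptane: x = 0.331, y = 0.292
  toluene: x = 0.523, y = 0.319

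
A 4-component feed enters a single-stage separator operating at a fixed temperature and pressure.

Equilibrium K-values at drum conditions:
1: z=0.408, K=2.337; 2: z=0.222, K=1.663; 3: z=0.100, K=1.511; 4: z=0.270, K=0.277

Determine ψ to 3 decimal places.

ψ = 0.729

Material balance + equilibrium reduce to Σ zᵢ(Kᵢ−1)/(1+ψ(Kᵢ−1)) = 0.
Feasibility: ΣzᵢKᵢ = 1.549, Σzᵢ/Kᵢ = 1.349 — both > 1, two phases present.
Newton–Raphson from ψ = 0.31:
  ψ = 0.310: g = 0.3003, g' = -0.686 → ψ = 0.748
  ψ = 0.748: g = -0.0170, g' = -0.909 → ψ = 0.729
Converged at ψ = 0.729.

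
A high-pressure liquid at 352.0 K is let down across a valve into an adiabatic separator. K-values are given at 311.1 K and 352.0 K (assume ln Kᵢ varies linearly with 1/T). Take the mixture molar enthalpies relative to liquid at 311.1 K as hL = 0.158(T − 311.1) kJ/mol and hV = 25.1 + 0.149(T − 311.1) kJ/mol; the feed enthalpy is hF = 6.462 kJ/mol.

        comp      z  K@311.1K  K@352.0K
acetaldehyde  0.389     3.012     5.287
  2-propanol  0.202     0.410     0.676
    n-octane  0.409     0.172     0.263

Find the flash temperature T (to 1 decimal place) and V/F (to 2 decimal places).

T = 314.0 K, V/F = 0.24

Adiabatic flash: solve Rachford–Rice at each trial T, then check hF = ψ·hV(T) + (1−ψ)·hL(T).
  T = 311.1 K: K = (3.012, 0.410, 0.172), RR gives ψ = 0.213, H_out = 5.354 kJ/mol
  T = 352.0 K: K = (5.287, 0.676, 0.263), RR gives ψ = 0.481, H_out = 18.360 kJ/mol
  T = 331.6 K: K = (4.063, 0.535, 0.216), RR gives ψ = 0.365, H_out = 12.332 kJ/mol
  T = 321.4 K: K = (3.518, 0.471, 0.193), RR gives ψ = 0.297, H_out = 9.048 kJ/mol
  T = 316.2 K: K = (3.257, 0.439, 0.182), RR gives ψ = 0.257, H_out = 7.245 kJ/mol
  T = 313.6 K: K = (3.131, 0.424, 0.177), RR gives ψ = 0.235, H_out = 6.298 kJ/mol
  T = 314.9 K: K = (3.193, 0.432, 0.180), RR gives ψ = 0.246, H_out = 6.776 kJ/mol
Linear interpolation between T = 313.6 (H_out = 6.298) and T = 314.9 (H_out = 6.776) on hF = 6.462 gives T ≈ 314.0 K, at which ψ = 0.24.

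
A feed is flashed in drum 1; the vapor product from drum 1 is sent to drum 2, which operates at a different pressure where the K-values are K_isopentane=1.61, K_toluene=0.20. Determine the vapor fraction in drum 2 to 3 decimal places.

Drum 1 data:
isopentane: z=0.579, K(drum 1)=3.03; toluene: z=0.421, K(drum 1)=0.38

V/F (drum 2) = 0.409

Drum 1:
Material balance + equilibrium reduce to Σ zᵢ(Kᵢ−1)/(1+ψ₁(Kᵢ−1)) = 0.
Feasibility: ΣzᵢKᵢ = 1.914, Σzᵢ/Kᵢ = 1.299 — both > 1, two phases present.
Iterate (Newton) starting at ψ₁ = 0.5:
  ψ₁ = 0.500: g = 0.2050, g' = -0.928 → ψ₁ = 0.721
  ψ₁ = 0.721: g = 0.0050, g' = -0.922 → ψ₁ = 0.726
Converged at ψ₁ = 0.726.
Drum-1 compositions:
  isopentane: x = 0.234, y = 0.709
  toluene: x = 0.766, y = 0.291
Drum-2 feed = drum-1 vapor: z₂ = (0.7089, 0.2911).
Drum 2:
Iterate (Newton) starting at ψ₂ = 0.6:
  ψ₂ = 0.600: g = -0.1313, g' = -0.830 → ψ₂ = 0.442
  ψ₂ = 0.442: g = -0.0196, g' = -0.609 → ψ₂ = 0.410
  ψ₂ = 0.410: g = -0.0005, g' = -0.581 → ψ₂ = 0.409
Converged at ψ₂ = 0.409.
  isopentane: x = 0.567, y = 0.913
  toluene: x = 0.433, y = 0.087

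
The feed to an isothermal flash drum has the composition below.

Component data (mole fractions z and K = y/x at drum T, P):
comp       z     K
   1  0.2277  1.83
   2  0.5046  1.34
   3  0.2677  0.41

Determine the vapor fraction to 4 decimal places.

Rachford–Rice: g(ψ) = Σ zᵢ(Kᵢ−1)/(1+ψ(Kᵢ−1)) = 0.
g(0) = ΣzᵢKᵢ − 1 = 0.2026 and g(1) = 1 − Σzᵢ/Kᵢ = -0.1539, so a root lies in (0, 1).
Newton–Raphson from ψ = 0.48:
  ψ = 0.4800: g = 0.06230, g' = -0.3047 → ψ = 0.6845
  ψ = 0.6845: g = -0.00523, g' = -0.3644 → ψ = 0.6701
  ψ = 0.6701: g = -0.00004, g' = -0.3584 → ψ = 0.6700
Converged at ψ = 0.6700.

ψ = 0.6700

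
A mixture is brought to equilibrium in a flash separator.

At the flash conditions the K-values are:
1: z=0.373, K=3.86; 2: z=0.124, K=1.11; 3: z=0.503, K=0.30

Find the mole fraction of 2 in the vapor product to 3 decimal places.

y_2 = 0.132

Material balance + equilibrium reduce to Σ zᵢ(Kᵢ−1)/(1+V/F(Kᵢ−1)) = 0.
g(0) = ΣzᵢKᵢ − 1 = 0.728 and g(1) = 1 − Σzᵢ/Kᵢ = -0.885, so a root lies in (0, 1).
Newton iteration, V/F⁰ = 0.5:
  V/F = 0.500: g = -0.0898, g' = -1.101 → V/F = 0.419
Converged at V/F = 0.419.
Compositions from xᵢ = zᵢ/(1+V/F(Kᵢ−1)), yᵢ = Kᵢxᵢ:
  1: x = 0.170, y = 0.655
  2: x = 0.119, y = 0.132
  3: x = 0.712, y = 0.214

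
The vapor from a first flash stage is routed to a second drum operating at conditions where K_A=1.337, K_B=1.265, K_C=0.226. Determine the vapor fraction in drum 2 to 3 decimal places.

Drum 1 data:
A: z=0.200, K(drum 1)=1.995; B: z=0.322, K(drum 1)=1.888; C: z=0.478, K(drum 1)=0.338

Drum 1:
Newton–Raphson from ψ₁ = 0.5:
  ψ₁ = 0.500: g = -0.1421, g' = -0.678 → ψ₁ = 0.290
  ψ₁ = 0.290: g = -0.0101, g' = -0.601 → ψ₁ = 0.274
Converged at ψ₁ = 0.274.
Drum-1 compositions:
  A: x = 0.157, y = 0.314
  B: x = 0.259, y = 0.489
  C: x = 0.584, y = 0.197
Drum-2 feed = drum-1 vapor: z₂ = (0.3136, 0.4891, 0.1973).
Drum 2:
Newton–Raphson from ψ₂ = 0.5:
  ψ₂ = 0.500: g = -0.0442, g' = -0.367 → ψ₂ = 0.380
  ψ₂ = 0.380: g = -0.0048, g' = -0.293 → ψ₂ = 0.363
Converged at ψ₂ = 0.363.
  A: x = 0.279, y = 0.374
  B: x = 0.446, y = 0.564
  C: x = 0.274, y = 0.062

V/F (drum 2) = 0.363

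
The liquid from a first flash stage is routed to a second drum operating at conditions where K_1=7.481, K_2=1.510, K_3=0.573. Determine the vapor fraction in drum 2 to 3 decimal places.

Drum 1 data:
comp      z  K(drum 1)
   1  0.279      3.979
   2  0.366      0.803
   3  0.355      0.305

V/F (drum 2) = 0.749

Drum 1:
Material balance + equilibrium reduce to Σ zᵢ(Kᵢ−1)/(1+ψ₁(Kᵢ−1)) = 0.
Check two-phase: ΣzᵢKᵢ = 1.512 > 1 and Σzᵢ/Kᵢ = 1.690 > 1, so g(0) = 0.512 > 0 and g(1) = -0.690 < 0.
Iterate (Newton) starting at ψ₁ = 0.5:
  ψ₁ = 0.500: g = -0.1242, g' = -0.820 → ψ₁ = 0.348
  ψ₁ = 0.348: g = 0.0048, g' = -0.911 → ψ₁ = 0.354
Converged at ψ₁ = 0.354.
Drum-1 compositions:
  1: x = 0.136, y = 0.541
  2: x = 0.393, y = 0.316
  3: x = 0.471, y = 0.144
Drum-2 feed = drum-1 liquid: z₂ = (0.1358, 0.3934, 0.4707).
Drum 2:
Rachford–Rice: g(ψ₂) = Σ zᵢ(Kᵢ−1)/(1+ψ₂(Kᵢ−1)) = 0.
Feasibility: ΣzᵢKᵢ = 1.880, Σzᵢ/Kᵢ = 1.100 — both > 1, two phases present.
Newton iteration, ψ₂⁰ = 0.5:
  ψ₂ = 0.500: g = 0.1119, g' = -0.521 → ψ₂ = 0.715
  ψ₂ = 0.715: g = 0.0140, g' = -0.413 → ψ₂ = 0.749
Converged at ψ₂ = 0.749.
  1: x = 0.023, y = 0.174
  2: x = 0.285, y = 0.430
  3: x = 0.692, y = 0.397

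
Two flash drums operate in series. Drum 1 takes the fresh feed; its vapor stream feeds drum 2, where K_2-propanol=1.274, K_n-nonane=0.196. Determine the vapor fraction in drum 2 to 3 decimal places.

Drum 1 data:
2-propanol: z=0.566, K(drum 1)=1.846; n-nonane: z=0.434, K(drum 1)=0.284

V/F (drum 2) = 0.491

Drum 1:
Binary case is linear: z₁(K₁−1)(1+ψ₁(K₂−1)) + z₂(K₂−1)(1+ψ₁(K₁−1)) = 0
⇒ ψ₁ = [z₁(K₁−1)+z₂(K₂−1)] / [−(K₁−1)(K₂−1)] = 0.1681/0.6057 = 0.278
Drum-1 compositions:
  2-propanol: x = 0.458, y = 0.846
  n-nonane: x = 0.542, y = 0.154
Drum-2 feed = drum-1 vapor: z₂ = (0.8462, 0.1538).
Drum 2:
Let ψ₂ = V/F and solve Σ zᵢ(Kᵢ−1)/(1+ψ₂(Kᵢ−1)) = 0.
Feasibility: ΣzᵢKᵢ = 1.108, Σzᵢ/Kᵢ = 1.449 — both > 1, two phases present.
Newton–Raphson from ψ₂ = 0.6:
  ψ₂ = 0.600: g = -0.0398, g' = -0.418 → ψ₂ = 0.505
  ψ₂ = 0.505: g = -0.0045, g' = -0.331 → ψ₂ = 0.491
Converged at ψ₂ = 0.491.
  2-propanol: x = 0.746, y = 0.950
  n-nonane: x = 0.254, y = 0.050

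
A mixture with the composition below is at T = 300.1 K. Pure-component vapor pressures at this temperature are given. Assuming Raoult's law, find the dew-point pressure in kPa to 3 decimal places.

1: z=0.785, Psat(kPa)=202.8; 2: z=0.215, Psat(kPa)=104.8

Pdew = 168.852 kPa

At the dew point ψ → 1, so Σzᵢ/Kᵢ = 1 with Kᵢ = Pᵢˢᵃᵗ/P ⇒ 1/P = Σzᵢ/Pᵢˢᵃᵗ.
1/P = 0.785/202.8 + 0.215/104.8 = 0.005922 ⇒ P = 168.852 kPa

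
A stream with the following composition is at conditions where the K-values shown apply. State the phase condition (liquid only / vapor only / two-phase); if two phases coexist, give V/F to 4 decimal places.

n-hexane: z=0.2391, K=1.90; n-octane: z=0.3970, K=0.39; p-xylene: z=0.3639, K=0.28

liquid only

ΣzᵢKᵢ = 0.7110; Σzᵢ/Kᵢ = 2.4434.
Since ΣzᵢKᵢ < 1 the mixture is below its bubble point — single liquid phase.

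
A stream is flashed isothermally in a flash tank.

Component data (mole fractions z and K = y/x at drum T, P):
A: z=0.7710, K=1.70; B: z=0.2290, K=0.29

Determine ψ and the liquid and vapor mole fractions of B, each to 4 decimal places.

ψ = 0.7588, x_B = 0.4965, y_B = 0.1440

Material balance + equilibrium reduce to Σ zᵢ(Kᵢ−1)/(1+ψ(Kᵢ−1)) = 0.
g(0) = ΣzᵢKᵢ − 1 = 0.3771 and g(1) = 1 − Σzᵢ/Kᵢ = -0.2432, so a root lies in (0, 1).
Binary case is linear: z₁(K₁−1)(1+ψ(K₂−1)) + z₂(K₂−1)(1+ψ(K₁−1)) = 0
⇒ ψ = [z₁(K₁−1)+z₂(K₂−1)] / [−(K₁−1)(K₂−1)] = 0.37711/0.49700 = 0.7588
Compositions from xᵢ = zᵢ/(1+ψ(Kᵢ−1)), yᵢ = Kᵢxᵢ:
  A: x = 0.5035, y = 0.8560
  B: x = 0.4965, y = 0.1440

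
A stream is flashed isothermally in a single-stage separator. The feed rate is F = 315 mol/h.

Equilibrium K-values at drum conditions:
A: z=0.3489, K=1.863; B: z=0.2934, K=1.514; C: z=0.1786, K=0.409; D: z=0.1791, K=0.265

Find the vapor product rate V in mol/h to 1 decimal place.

V = 141.1 mol/h

Newton–Raphson from V/F = 0.5:
  V/F = 0.5000: g = -0.02764, g' = -0.5434 → V/F = 0.4491
  V/F = 0.4491: g = -0.00069, g' = -0.5173 → V/F = 0.4478
Converged at V/F = 0.4478.
Then V = V/F·F = 0.4478·315 = 141.1 mol/h and L = F − V = 173.9 mol/h.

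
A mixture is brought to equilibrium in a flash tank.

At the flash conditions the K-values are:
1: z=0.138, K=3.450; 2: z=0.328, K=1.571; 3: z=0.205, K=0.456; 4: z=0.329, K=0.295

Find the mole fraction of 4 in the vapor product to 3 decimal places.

Newton iteration, V/F⁰ = 0.5:
  V/F = 0.500: g = -0.2138, g' = -0.737 → V/F = 0.210
  V/F = 0.210: g = -0.0075, g' = -0.749 → V/F = 0.200
Converged at V/F = 0.200.
Compositions from xᵢ = zᵢ/(1+V/F(Kᵢ−1)), yᵢ = Kᵢxᵢ:
  1: x = 0.093, y = 0.320
  2: x = 0.294, y = 0.463
  3: x = 0.230, y = 0.105
  4: x = 0.383, y = 0.113

y_4 = 0.113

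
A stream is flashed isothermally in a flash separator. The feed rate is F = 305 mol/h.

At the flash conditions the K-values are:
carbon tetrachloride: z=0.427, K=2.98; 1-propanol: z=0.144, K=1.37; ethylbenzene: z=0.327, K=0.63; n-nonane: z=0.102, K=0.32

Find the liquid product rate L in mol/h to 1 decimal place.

Newton iteration, V/F⁰ = 0.5:
  V/F = 0.500: g = 0.2163, g' = -0.612 → V/F = 0.853
  V/F = 0.853: g = 0.0129, g' = -0.606 → V/F = 0.874
Converged at V/F = 0.874.
Then V = V/F·F = 0.8742·305 = 266.6 mol/h and L = F − V = 38.4 mol/h.

L = 38.4 mol/h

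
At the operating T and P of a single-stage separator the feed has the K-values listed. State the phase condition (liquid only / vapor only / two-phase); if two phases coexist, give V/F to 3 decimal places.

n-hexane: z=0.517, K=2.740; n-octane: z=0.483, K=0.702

ΣzᵢKᵢ = 1.756; Σzᵢ/Kᵢ = 0.877.
Since Σzᵢ/Kᵢ < 1 the mixture is above its dew point — single vapor phase.

vapor only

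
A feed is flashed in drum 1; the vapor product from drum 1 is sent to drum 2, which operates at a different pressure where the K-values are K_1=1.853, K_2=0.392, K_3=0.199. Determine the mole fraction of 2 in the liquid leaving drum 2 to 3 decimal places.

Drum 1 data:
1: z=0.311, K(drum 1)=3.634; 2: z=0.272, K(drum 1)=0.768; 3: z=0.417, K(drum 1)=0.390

Drum 1:
Newton–Raphson from ψ₁ = 0.5:
  ψ₁ = 0.500: g = -0.0838, g' = -0.742 → ψ₁ = 0.387
  ψ₁ = 0.387: g = 0.0034, g' = -0.813 → ψ₁ = 0.391
Converged at ψ₁ = 0.391.
Drum-1 compositions:
  1: x = 0.153, y = 0.557
  2: x = 0.299, y = 0.230
  3: x = 0.548, y = 0.214
Drum-2 feed = drum-1 vapor: z₂ = (0.5567, 0.2297, 0.2136).
Drum 2:
Material balance + equilibrium reduce to Σ zᵢ(Kᵢ−1)/(1+ψ₂(Kᵢ−1)) = 0.
Check two-phase: ΣzᵢKᵢ = 1.164 > 1 and Σzᵢ/Kᵢ = 1.960 > 1, so g(0) = 0.164 > 0 and g(1) = -0.960 < 0.
Newton–Raphson from ψ₂ = 0.5:
  ψ₂ = 0.500: g = -0.1532, g' = -0.756 → ψ₂ = 0.297
  ψ₂ = 0.297: g = -0.0163, g' = -0.620 → ψ₂ = 0.271
Converged at ψ₂ = 0.271.
  1: x = 0.452, y = 0.838
  2: x = 0.275, y = 0.108
  3: x = 0.273, y = 0.054

x_2 (drum 2) = 0.275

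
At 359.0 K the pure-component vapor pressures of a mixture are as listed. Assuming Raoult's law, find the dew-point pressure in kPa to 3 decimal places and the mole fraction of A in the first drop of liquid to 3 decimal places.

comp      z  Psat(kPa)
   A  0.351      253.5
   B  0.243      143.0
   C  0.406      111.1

At the dew point ψ → 1, so Σzᵢ/Kᵢ = 1 with Kᵢ = Pᵢˢᵃᵗ/P ⇒ 1/P = Σzᵢ/Pᵢˢᵃᵗ.
1/P = 0.351/253.5 + 0.243/143.0 + 0.406/111.1 = 0.006738 ⇒ P = 148.406 kPa
xᵢ = zᵢP/Pᵢˢᵃᵗ ⇒ x_A = 0.351·148.406/253.5 = 0.205

Pdew = 148.406 kPa, x_A = 0.205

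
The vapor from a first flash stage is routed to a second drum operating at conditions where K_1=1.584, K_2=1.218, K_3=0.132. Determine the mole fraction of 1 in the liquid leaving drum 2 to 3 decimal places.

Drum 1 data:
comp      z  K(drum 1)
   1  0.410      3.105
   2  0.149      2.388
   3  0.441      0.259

Drum 1:
Newton–Raphson from ψ₁ = 0.5:
  ψ₁ = 0.500: g = 0.0235, g' = -1.142 → ψ₁ = 0.521
  ψ₁ = 0.521: g = -0.0001, g' = -1.152 → ψ₁ = 0.520
Converged at ψ₁ = 0.520.
Drum-1 compositions:
  1: x = 0.196, y = 0.607
  2: x = 0.087, y = 0.207
  3: x = 0.718, y = 0.186
Drum-2 feed = drum-1 vapor: z₂ = (0.6075, 0.2066, 0.1859).
Drum 2:
Iterate (Newton) starting at ψ₂ = 0.5:
  ψ₂ = 0.500: g = 0.0301, g' = -0.569 → ψ₂ = 0.553
  ψ₂ = 0.553: g = -0.0019, g' = -0.644 → ψ₂ = 0.550
Converged at ψ₂ = 0.550.
  1: x = 0.460, y = 0.728
  2: x = 0.184, y = 0.225
  3: x = 0.356, y = 0.047

x_1 (drum 2) = 0.460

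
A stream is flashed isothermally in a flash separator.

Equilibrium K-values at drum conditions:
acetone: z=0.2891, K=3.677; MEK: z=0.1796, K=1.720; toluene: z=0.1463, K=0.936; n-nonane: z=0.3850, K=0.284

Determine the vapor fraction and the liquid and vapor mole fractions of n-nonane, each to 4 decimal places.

Let ψ = V/F and solve Σ zᵢ(Kᵢ−1)/(1+ψ(Kᵢ−1)) = 0.
Check two-phase: ΣzᵢKᵢ = 1.6182 > 1 and Σzᵢ/Kᵢ = 1.6950 > 1, so g(0) = 0.6182 > 0 and g(1) = -0.6950 < 0.
Newton iteration, ψ⁰ = 0.5:
  ψ = 0.5000: g = -0.01302, g' = -0.9087 → ψ = 0.4857
Converged at ψ = 0.4857.
Compositions from xᵢ = zᵢ/(1+ψ(Kᵢ−1)), yᵢ = Kᵢxᵢ:
  acetone: x = 0.1257, y = 0.4622
  MEK: x = 0.1331, y = 0.2289
  toluene: x = 0.1510, y = 0.1413
  n-nonane: x = 0.5902, y = 0.1676

ψ = 0.4857, x_n-nonane = 0.5902, y_n-nonane = 0.1676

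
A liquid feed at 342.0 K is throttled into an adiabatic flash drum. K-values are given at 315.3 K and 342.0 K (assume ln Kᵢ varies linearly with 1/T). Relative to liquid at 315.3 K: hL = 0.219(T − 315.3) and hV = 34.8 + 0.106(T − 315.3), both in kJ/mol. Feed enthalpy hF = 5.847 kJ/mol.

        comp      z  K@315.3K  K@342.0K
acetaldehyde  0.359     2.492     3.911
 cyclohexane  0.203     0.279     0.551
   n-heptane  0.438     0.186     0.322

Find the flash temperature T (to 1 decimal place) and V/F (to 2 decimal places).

Adiabatic flash: solve Rachford–Rice at each trial T, then check hF = ψ·hV(T) + (1−ψ)·hL(T).
  T = 315.3 K: K = (2.492, 0.279, 0.186), RR gives ψ = 0.028, H_out = 0.972 kJ/mol
  T = 342.0 K: K = (3.911, 0.551, 0.322), RR gives ψ = 0.368, H_out = 17.534 kJ/mol
  T = 328.6 K: K = (3.148, 0.397, 0.247), RR gives ψ = 0.210, H_out = 9.895 kJ/mol
  T = 322.0 K: K = (2.810, 0.334, 0.215), RR gives ψ = 0.126, H_out = 5.764 kJ/mol
  T = 325.3 K: K = (2.976, 0.365, 0.231), RR gives ψ = 0.169, H_out = 7.883 kJ/mol
  T = 323.6 K: K = (2.890, 0.349, 0.223), RR gives ψ = 0.147, H_out = 6.807 kJ/mol
Linear interpolation between T = 322.0 (H_out = 5.764) and T = 323.6 (H_out = 6.807) on hF = 5.847 gives T ≈ 322.1 K, at which ψ = 0.13.

T = 322.1 K, V/F = 0.13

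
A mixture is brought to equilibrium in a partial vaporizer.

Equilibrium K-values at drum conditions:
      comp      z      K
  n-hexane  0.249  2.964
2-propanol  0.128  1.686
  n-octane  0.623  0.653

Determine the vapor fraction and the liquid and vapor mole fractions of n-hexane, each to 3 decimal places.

ψ = 0.639, x_n-hexane = 0.110, y_n-hexane = 0.327

Rachford–Rice: g(ψ) = Σ zᵢ(Kᵢ−1)/(1+ψ(Kᵢ−1)) = 0.
Check two-phase: ΣzᵢKᵢ = 1.361 > 1 and Σzᵢ/Kᵢ = 1.114 > 1, so g(0) = 0.361 > 0 and g(1) = -0.114 < 0.
Iterate (Newton) starting at ψ = 0.52:
  ψ = 0.520: g = 0.0429, g' = -0.379 → ψ = 0.633
  ψ = 0.633: g = 0.0022, g' = -0.343 → ψ = 0.639
Converged at ψ = 0.639.
Compositions from xᵢ = zᵢ/(1+ψ(Kᵢ−1)), yᵢ = Kᵢxᵢ:
  n-hexane: x = 0.110, y = 0.327
  2-propanol: x = 0.089, y = 0.150
  n-octane: x = 0.801, y = 0.523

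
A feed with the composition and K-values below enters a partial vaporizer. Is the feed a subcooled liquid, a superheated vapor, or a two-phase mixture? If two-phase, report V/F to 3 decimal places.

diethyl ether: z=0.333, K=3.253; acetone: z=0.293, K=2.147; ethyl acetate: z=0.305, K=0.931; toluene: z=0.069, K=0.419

superheated vapor

ΣzᵢKᵢ = 2.025; Σzᵢ/Kᵢ = 0.731.
Since Σzᵢ/Kᵢ < 1 the mixture is above its dew point — single vapor phase.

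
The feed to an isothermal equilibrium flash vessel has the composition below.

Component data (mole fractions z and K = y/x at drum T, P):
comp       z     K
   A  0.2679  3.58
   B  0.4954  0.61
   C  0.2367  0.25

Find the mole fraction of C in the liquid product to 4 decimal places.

x_C = 0.2879

Newton–Raphson from β = 0.5:
  β = 0.5000: g = -0.22222, g' = -0.7972 → β = 0.2212
  β = 0.2212: g = 0.01573, g' = -1.0044 → β = 0.2369
  β = 0.2369: g = 0.00023, g' = -0.9753 → β = 0.2371
Converged at β = 0.2371.
Compositions from xᵢ = zᵢ/(1+β(Kᵢ−1)), yᵢ = Kᵢxᵢ:
  A: x = 0.1662, y = 0.5950
  B: x = 0.5459, y = 0.3330
  C: x = 0.2879, y = 0.0720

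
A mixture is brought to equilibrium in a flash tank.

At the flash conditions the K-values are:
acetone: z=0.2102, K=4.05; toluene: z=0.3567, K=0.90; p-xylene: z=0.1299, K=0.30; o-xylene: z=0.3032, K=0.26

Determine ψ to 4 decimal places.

Let ψ = V/F and solve Σ zᵢ(Kᵢ−1)/(1+ψ(Kᵢ−1)) = 0.
g(0) = ΣzᵢKᵢ − 1 = 0.2901 and g(1) = 1 − Σzᵢ/Kᵢ = -1.0474, so a root lies in (0, 1).
Iterate (Newton) starting at ψ = 0.5:
  ψ = 0.5000: g = -0.27967, g' = -0.8796 → ψ = 0.1821
  ψ = 0.1821: g = 0.01238, g' = -1.1175 → ψ = 0.1931
  ψ = 0.1931: g = 0.00016, g' = -1.0892 → ψ = 0.1933
Converged at ψ = 0.1933.

ψ = 0.1933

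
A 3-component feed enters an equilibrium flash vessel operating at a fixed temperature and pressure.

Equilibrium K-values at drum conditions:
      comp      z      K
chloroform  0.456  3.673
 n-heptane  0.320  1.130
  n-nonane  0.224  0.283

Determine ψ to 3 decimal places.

Newton iteration, ψ⁰ = 0.5:
  ψ = 0.500: g = 0.3104, g' = -0.881 → ψ = 0.852
  ψ = 0.852: g = -0.0035, g' = -1.069 → ψ = 0.849
Converged at ψ = 0.849.

ψ = 0.849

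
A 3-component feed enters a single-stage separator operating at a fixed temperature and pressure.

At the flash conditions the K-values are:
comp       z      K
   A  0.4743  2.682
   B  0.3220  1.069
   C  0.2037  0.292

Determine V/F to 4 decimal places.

Rachford–Rice: g(V/F) = Σ zᵢ(Kᵢ−1)/(1+V/F(Kᵢ−1)) = 0.
g(0) = ΣzᵢKᵢ − 1 = 0.6758 and g(1) = 1 − Σzᵢ/Kᵢ = -0.1757, so a root lies in (0, 1).
Newton–Raphson from V/F = 0.5:
  V/F = 0.5000: g = 0.23156, g' = -0.6420 → V/F = 0.8607
  V/F = 0.8607: g = -0.02228, g' = -0.8945 → V/F = 0.8358
  V/F = 0.8358: g = -0.00062, g' = -0.8458 → V/F = 0.8350
Converged at V/F = 0.8350.

V/F = 0.8350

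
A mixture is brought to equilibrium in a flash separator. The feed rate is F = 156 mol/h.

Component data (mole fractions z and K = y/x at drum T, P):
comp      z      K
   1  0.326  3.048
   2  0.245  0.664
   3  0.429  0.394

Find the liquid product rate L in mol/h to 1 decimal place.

Rachford–Rice: g(V/F) = Σ zᵢ(Kᵢ−1)/(1+V/F(Kᵢ−1)) = 0.
Feasibility: ΣzᵢKᵢ = 1.325, Σzᵢ/Kᵢ = 1.565 — both > 1, two phases present.
Iterate (Newton) starting at V/F = 0.5:
  V/F = 0.500: g = -0.1421, g' = -0.698 → V/F = 0.296
  V/F = 0.296: g = 0.0071, g' = -0.798 → V/F = 0.305
Converged at V/F = 0.305.
Then V = V/F·F = 0.3054·156 = 47.6 mol/h and L = F − V = 108.4 mol/h.

L = 108.4 mol/h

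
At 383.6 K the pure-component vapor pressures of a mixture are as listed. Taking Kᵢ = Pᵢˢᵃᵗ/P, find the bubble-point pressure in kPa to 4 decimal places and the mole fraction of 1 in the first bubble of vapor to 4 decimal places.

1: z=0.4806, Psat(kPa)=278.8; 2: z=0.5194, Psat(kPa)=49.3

At the bubble point ψ → 0, so ΣzᵢKᵢ = 1 with Kᵢ = Pᵢˢᵃᵗ/P ⇒ P = ΣzᵢPᵢˢᵃᵗ.
P = 0.4806·278.8 + 0.5194·49.3 = 159.5977 kPa
yᵢ = zᵢPᵢˢᵃᵗ/P ⇒ y_1 = 0.4806·278.8/159.5977 = 0.8396

Pbub = 159.5977 kPa, y_1 = 0.8396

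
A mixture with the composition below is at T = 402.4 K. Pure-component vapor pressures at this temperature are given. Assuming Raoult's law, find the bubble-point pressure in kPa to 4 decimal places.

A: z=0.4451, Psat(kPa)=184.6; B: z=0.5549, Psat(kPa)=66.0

At the bubble point ψ → 0, so ΣzᵢKᵢ = 1 with Kᵢ = Pᵢˢᵃᵗ/P ⇒ P = ΣzᵢPᵢˢᵃᵗ.
P = 0.4451·184.6 + 0.5549·66.0 = 118.7889 kPa

Pbub = 118.7889 kPa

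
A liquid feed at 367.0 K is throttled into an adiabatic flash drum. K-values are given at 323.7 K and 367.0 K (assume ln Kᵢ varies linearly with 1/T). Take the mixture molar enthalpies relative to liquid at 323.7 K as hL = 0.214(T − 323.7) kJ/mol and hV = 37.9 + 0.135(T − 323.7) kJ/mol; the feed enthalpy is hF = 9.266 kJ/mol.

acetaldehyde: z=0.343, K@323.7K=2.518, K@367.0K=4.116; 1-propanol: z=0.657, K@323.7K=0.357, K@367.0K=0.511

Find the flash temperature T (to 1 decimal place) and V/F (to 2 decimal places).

T = 332.6 K, V/F = 0.20

Adiabatic flash: solve Rachford–Rice at each trial T, then check hF = ψ·hV(T) + (1−ψ)·hL(T).
  T = 323.7 K: K = (2.518, 0.357), RR gives ψ = 0.101, H_out = 3.814 kJ/mol
  T = 367.0 K: K = (4.116, 0.511), RR gives ψ = 0.491, H_out = 26.181 kJ/mol
  T = 345.4 K: K = (3.271, 0.432), RR gives ψ = 0.315, H_out = 16.032 kJ/mol
  T = 334.5 K: K = (2.880, 0.394), RR gives ψ = 0.216, H_out = 10.330 kJ/mol
  T = 329.1 K: K = (2.696, 0.375), RR gives ψ = 0.162, H_out = 7.214 kJ/mol
  T = 331.8 K: K = (2.788, 0.384), RR gives ψ = 0.190, H_out = 8.802 kJ/mol
  T = 333.1 K: K = (2.832, 0.389), RR gives ψ = 0.203, H_out = 9.545 kJ/mol
Linear interpolation between T = 331.8 (H_out = 8.802) and T = 333.1 (H_out = 9.545) on hF = 9.266 gives T ≈ 332.6 K, at which ψ = 0.20.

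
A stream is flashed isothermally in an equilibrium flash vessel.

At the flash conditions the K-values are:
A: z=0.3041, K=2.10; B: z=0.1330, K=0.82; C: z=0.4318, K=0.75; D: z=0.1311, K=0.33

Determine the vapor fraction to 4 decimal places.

ψ = 0.2987

Rachford–Rice: g(ψ) = Σ zᵢ(Kᵢ−1)/(1+ψ(Kᵢ−1)) = 0.
Feasibility: ΣzᵢKᵢ = 1.1148, Σzᵢ/Kᵢ = 1.2800 — both > 1, two phases present.
Iterate (Newton) starting at ψ = 0.5:
  ψ = 0.5000: g = -0.06595, g' = -0.3267 → ψ = 0.2981
  ψ = 0.2981: g = 0.00020, g' = -0.3369 → ψ = 0.2987
Converged at ψ = 0.2987.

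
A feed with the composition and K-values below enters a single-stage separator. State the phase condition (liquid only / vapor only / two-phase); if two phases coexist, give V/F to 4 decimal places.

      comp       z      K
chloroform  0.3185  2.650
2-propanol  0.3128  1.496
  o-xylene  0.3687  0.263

ΣzᵢKᵢ = 1.4089; Σzᵢ/Kᵢ = 1.7312.
Both exceed 1, so a two-phase solution exists.
Let ψ = V/F and solve Σ zᵢ(Kᵢ−1)/(1+ψ(Kᵢ−1)) = 0.
Newton–Raphson from ψ = 0.5:
  ψ = 0.5000: g = -0.01802, g' = -0.8119 → ψ = 0.4778
  ψ = 0.4778: g = -0.00015, g' = -0.7986 → ψ = 0.4776
Converged at ψ = 0.4776.

two-phase, V/F = 0.4776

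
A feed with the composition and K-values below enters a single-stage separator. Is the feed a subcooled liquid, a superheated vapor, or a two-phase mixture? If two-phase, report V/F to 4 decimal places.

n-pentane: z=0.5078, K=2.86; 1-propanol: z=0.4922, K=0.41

two-phase, V/F = 0.5961

ΣzᵢKᵢ = 1.6541; Σzᵢ/Kᵢ = 1.3780.
Both exceed 1, so a two-phase solution exists.
Binary case is linear: z₁(K₁−1)(1+ψ(K₂−1)) + z₂(K₂−1)(1+ψ(K₁−1)) = 0
⇒ ψ = [z₁(K₁−1)+z₂(K₂−1)] / [−(K₁−1)(K₂−1)] = 0.65411/1.09740 = 0.5961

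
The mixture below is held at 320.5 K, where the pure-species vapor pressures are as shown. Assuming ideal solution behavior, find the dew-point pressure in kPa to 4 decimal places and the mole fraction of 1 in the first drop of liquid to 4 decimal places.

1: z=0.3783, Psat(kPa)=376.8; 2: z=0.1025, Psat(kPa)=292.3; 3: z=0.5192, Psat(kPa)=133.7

At the dew point ψ → 1, so Σzᵢ/Kᵢ = 1 with Kᵢ = Pᵢˢᵃᵗ/P ⇒ 1/P = Σzᵢ/Pᵢˢᵃᵗ.
1/P = 0.3783/376.8 + 0.1025/292.3 + 0.5192/133.7 = 0.0052380 ⇒ P = 190.9137 kPa
xᵢ = zᵢP/Pᵢˢᵃᵗ ⇒ x_1 = 0.3783·190.9137/376.8 = 0.1917

Pdew = 190.9137 kPa, x_1 = 0.1917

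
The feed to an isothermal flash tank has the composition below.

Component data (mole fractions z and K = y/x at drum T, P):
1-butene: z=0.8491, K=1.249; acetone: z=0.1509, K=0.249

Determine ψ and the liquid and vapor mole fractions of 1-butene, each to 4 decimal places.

ψ = 0.5246, x_1-butene = 0.7510, y_1-butene = 0.9380

Let ψ = V/F and solve Σ zᵢ(Kᵢ−1)/(1+ψ(Kᵢ−1)) = 0.
g(0) = ΣzᵢKᵢ − 1 = 0.0981 and g(1) = 1 − Σzᵢ/Kᵢ = -0.2858, so a root lies in (0, 1).
Binary case is linear: z₁(K₁−1)(1+ψ(K₂−1)) + z₂(K₂−1)(1+ψ(K₁−1)) = 0
⇒ ψ = [z₁(K₁−1)+z₂(K₂−1)] / [−(K₁−1)(K₂−1)] = 0.09810/0.18700 = 0.5246
Compositions from xᵢ = zᵢ/(1+ψ(Kᵢ−1)), yᵢ = Kᵢxᵢ:
  1-butene: x = 0.7510, y = 0.9380
  acetone: x = 0.2490, y = 0.0620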